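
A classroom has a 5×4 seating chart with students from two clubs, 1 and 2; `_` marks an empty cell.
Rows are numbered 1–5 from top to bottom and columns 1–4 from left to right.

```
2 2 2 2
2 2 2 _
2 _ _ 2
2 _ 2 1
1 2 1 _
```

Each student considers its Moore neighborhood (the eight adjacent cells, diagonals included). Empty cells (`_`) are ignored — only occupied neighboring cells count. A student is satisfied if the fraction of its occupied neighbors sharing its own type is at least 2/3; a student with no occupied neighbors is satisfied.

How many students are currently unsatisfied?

5

Row 1: (1,1)2 3/3 satisfied · (1,2)2 5/5 satisfied · (1,3)2 4/4 satisfied · (1,4)2 2/2 satisfied
Row 2: (2,1)2 4/4 satisfied · (2,2)2 6/6 satisfied · (2,3)2 5/5 satisfied
Row 3: (3,1)2 3/3 satisfied · (3,4)2 2/3 satisfied
Row 4: (4,1)2 2/3 satisfied · (4,3)2 2/4 not · (4,4)1 1/3 not
Row 5: (5,1)1 0/2 not · (5,2)2 2/4 not · (5,3)1 1/3 not
Unsatisfied: (4,3), (4,4), (5,1), (5,2), (5,3) — 5 in total.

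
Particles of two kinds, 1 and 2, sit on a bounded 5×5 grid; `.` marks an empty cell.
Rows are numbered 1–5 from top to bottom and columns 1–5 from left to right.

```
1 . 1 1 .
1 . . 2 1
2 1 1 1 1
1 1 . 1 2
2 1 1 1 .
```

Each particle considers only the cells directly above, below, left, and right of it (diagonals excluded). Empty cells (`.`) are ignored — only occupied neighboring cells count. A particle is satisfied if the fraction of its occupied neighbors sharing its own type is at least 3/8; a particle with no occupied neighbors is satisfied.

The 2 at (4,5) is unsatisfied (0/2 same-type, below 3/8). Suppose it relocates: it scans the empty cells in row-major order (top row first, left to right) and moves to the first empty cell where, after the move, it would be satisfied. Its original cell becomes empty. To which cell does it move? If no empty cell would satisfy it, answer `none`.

Vacating (4,5). Empty cells in order:
  (1,2): 0/2 same-type → still unsatisfied.
  (1,5): 0/2 same-type → still unsatisfied.
  (2,2): 0/2 same-type → still unsatisfied.
  (2,3): 1/3 same-type → still unsatisfied.
  (4,3): 0/4 same-type → still unsatisfied.
  (5,5): 0/1 same-type → still unsatisfied.

none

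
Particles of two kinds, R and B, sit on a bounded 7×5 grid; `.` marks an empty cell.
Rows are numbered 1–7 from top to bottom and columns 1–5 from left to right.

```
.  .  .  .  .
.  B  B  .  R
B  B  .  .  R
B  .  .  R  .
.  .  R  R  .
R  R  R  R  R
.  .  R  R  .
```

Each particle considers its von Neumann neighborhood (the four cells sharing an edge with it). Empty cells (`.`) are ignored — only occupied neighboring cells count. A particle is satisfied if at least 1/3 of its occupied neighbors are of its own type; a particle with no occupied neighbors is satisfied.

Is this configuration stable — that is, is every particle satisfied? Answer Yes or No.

(2,2)B 2/2 ✓
(2,3)B 1/1 ✓
(2,5)R 1/1 ✓
(3,1)B 2/2 ✓
(3,2)B 2/2 ✓
(3,5)R 1/1 ✓
(4,1)B 1/1 ✓
(4,4)R 1/1 ✓
(5,3)R 2/2 ✓
(5,4)R 3/3 ✓
(6,1)R 1/1 ✓
(6,2)R 2/2 ✓
(6,3)R 4/4 ✓
(6,4)R 4/4 ✓
(6,5)R 1/1 ✓
(7,3)R 2/2 ✓
(7,4)R 2/2 ✓
All meet the threshold, so the configuration is stable.

Yes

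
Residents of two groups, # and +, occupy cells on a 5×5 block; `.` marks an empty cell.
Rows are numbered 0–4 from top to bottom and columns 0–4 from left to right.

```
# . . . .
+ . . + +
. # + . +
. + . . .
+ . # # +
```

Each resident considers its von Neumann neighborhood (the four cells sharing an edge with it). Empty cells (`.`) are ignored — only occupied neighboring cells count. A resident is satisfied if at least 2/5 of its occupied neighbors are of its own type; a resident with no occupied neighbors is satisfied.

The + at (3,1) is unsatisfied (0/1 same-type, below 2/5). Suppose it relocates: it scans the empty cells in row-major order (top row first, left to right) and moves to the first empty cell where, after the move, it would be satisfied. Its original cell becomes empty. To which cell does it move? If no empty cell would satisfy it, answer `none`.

Vacating (3,1). Empty cells in order:
  (0,1): 0/1 same-type → still unsatisfied.
  (0,2): 0/0 same-type → satisfied — stop here.

(0,2)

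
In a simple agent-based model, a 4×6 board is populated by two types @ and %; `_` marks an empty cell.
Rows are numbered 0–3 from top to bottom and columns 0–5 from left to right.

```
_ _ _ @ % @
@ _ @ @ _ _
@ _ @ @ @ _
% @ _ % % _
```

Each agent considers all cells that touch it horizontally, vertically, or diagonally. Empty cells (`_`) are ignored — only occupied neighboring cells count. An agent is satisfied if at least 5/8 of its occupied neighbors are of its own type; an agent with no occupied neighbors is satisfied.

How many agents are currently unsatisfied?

(0,3)@ 2/3 ok
(0,4)% 0/3 unhappy
(0,5)@ 0/1 unhappy
(1,0)@ 1/1 ok
(1,2)@ 4/4 ok
(1,3)@ 5/6 ok
(2,0)@ 2/3 ok
(2,2)@ 4/5 ok
(2,3)@ 4/6 ok
(2,4)@ 2/4 unhappy
(3,0)% 0/2 unhappy
(3,1)@ 2/3 ok
(3,3)% 1/4 unhappy
(3,4)% 1/3 unhappy
Unsatisfied: (0,4), (0,5), (2,4), (3,0), (3,3), (3,4) — 6 in total.

6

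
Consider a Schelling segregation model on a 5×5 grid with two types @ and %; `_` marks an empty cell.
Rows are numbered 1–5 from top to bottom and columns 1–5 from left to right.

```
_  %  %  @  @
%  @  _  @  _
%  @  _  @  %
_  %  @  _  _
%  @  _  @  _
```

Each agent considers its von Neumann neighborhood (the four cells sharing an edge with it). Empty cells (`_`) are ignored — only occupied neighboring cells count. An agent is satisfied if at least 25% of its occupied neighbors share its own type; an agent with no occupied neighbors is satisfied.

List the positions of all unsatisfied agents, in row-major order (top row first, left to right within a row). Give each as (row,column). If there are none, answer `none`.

(3,5), (4,2), (4,3), (5,1), (5,2)

Row 1: (1,2)% 1/2 ✓ · (1,3)% 1/2 ✓ · (1,4)@ 2/3 ✓ · (1,5)@ 1/1 ✓
Row 2: (2,1)% 1/2 ✓ · (2,2)@ 1/3 ✓ · (2,4)@ 2/2 ✓
Row 3: (3,1)% 1/2 ✓ · (3,2)@ 1/3 ✓ · (3,4)@ 1/2 ✓ · (3,5)% 0/1 ✗
Row 4: (4,2)% 0/3 ✗ · (4,3)@ 0/1 ✗
Row 5: (5,1)% 0/1 ✗ · (5,2)@ 0/2 ✗ · (5,4)@ 0/0 ✓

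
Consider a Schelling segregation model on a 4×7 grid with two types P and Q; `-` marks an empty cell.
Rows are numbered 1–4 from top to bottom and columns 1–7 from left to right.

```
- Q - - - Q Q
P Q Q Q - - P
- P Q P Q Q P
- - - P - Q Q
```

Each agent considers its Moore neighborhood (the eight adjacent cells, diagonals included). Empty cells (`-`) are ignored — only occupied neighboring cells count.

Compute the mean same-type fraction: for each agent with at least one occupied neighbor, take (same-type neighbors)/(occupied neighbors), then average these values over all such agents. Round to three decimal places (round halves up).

0.495

Row 1: (1,2)Q 2/3 · (1,6)Q 1/2 · (1,7)Q 1/2
Row 2: (2,1)P 1/3 · (2,2)Q 3/5 · (2,3)Q 4/6 · (2,4)Q 3/4 · (2,7)P 1/4
Row 3: (3,2)P 1/4 · (3,3)Q 3/6 · (3,4)P 1/5 · (3,5)Q 3/5 · (3,6)Q 3/5 · (3,7)P 1/4
Row 4: (4,4)P 1/3 · (4,6)Q 3/4 · (4,7)Q 2/3
Sum over 17 agents: 2/3 + 1/2 + 1/2 + 1/3 + 3/5 + 4/6 + 3/4 + 1/4 + 1/4 + 3/6 + 1/5 + 3/5 + 3/5 + 1/4 + 1/3 + 3/4 + 2/3 = 101/12; mean = 101/12 ÷ 17 = 101/204 = 0.495098… → 0.495.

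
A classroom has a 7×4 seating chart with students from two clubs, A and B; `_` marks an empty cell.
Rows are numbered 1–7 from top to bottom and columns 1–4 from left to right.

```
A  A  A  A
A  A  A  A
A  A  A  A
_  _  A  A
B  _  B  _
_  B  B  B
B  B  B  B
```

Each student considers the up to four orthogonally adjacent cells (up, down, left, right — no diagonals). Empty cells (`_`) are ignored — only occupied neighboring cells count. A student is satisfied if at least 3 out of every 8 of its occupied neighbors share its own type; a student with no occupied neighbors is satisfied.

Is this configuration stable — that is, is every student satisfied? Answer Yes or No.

(1,1)A 2/2 ✓
(1,2)A 3/3 ✓
(1,3)A 3/3 ✓
(1,4)A 2/2 ✓
(2,1)A 3/3 ✓
(2,2)A 4/4 ✓
(2,3)A 4/4 ✓
(2,4)A 3/3 ✓
(3,1)A 2/2 ✓
(3,2)A 3/3 ✓
(3,3)A 4/4 ✓
(3,4)A 3/3 ✓
(4,3)A 2/3 ✓
(4,4)A 2/2 ✓
(5,1)B 0/0 ✓
(5,3)B 1/2 ✓
(6,2)B 2/2 ✓
(6,3)B 4/4 ✓
(6,4)B 2/2 ✓
(7,1)B 1/1 ✓
(7,2)B 3/3 ✓
(7,3)B 3/3 ✓
(7,4)B 2/2 ✓
All meet the threshold, so the configuration is stable.

Yes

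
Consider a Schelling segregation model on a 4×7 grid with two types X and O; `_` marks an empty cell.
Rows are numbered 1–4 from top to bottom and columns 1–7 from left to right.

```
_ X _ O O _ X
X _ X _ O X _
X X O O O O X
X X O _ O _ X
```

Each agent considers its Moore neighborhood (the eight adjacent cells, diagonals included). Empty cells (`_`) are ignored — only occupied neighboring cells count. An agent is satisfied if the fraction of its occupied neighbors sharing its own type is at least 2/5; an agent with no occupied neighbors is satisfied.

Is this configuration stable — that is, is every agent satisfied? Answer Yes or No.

(1,2)X 2/2 satisfied
(1,4)O 2/3 satisfied
(1,5)O 2/3 satisfied
(1,7)X 1/1 satisfied
(2,1)X 3/3 satisfied
(2,3)X 2/5 satisfied
(2,5)O 5/6 satisfied
(2,6)X 2/6 not
(3,1)X 4/4 satisfied
(3,2)X 5/7 satisfied
(3,3)O 2/5 satisfied
(3,4)O 5/6 satisfied
(3,5)O 4/5 satisfied
(3,6)O 3/6 satisfied
(3,7)X 2/3 satisfied
(4,1)X 3/3 satisfied
(4,2)X 3/5 satisfied
(4,3)O 2/4 satisfied
(4,5)O 3/3 satisfied
(4,7)X 1/2 satisfied
For instance (2,6) has only 2/6 same-type neighbors, below 2/5.

No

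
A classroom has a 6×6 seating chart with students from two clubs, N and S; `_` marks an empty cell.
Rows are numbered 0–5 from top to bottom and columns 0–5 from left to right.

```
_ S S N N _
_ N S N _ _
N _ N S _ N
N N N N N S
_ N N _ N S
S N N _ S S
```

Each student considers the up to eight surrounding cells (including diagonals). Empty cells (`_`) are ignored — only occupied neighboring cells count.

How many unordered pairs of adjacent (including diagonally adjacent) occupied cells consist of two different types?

Scan each occupied cell's neighbors to the right and below (and the two forward diagonals) so each pair is counted once.
From row 0: 5 unlike of 11 pairs (running 5/11).
From row 1: 4 unlike of 8 pairs (running 9/19).
From row 2: 5 unlike of 11 pairs (running 14/30).
From row 3: 3 unlike of 16 pairs (running 17/46).
From row 4: 4 unlike of 11 pairs (running 21/57).
From row 5: 1 unlike of 3 pairs (running 22/60).
Total adjacent occupied pairs: 60; unlike-type pairs: 22.

22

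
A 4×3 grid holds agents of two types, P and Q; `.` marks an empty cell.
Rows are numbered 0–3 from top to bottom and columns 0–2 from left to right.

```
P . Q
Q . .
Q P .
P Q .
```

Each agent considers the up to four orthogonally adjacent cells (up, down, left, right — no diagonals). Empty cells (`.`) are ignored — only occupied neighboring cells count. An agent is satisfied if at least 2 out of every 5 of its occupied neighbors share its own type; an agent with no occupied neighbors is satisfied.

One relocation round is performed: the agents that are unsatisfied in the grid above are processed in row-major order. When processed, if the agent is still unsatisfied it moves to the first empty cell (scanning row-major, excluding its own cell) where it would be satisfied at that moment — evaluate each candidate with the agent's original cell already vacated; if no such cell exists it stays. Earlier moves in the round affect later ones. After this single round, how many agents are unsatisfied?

0

Initially unsatisfied (in order): (0,0), (2,0), (2,1), (3,0), (3,1).
  (0,0) → (1,1).
  (2,0) → (0,0).
  (2,1): now satisfied by earlier moves; stays.
  (3,0) → (1,2).
  (3,1) → (0,1).
Resulting grid:
Q Q Q
Q P P
. P .
. . .
All satisfied now.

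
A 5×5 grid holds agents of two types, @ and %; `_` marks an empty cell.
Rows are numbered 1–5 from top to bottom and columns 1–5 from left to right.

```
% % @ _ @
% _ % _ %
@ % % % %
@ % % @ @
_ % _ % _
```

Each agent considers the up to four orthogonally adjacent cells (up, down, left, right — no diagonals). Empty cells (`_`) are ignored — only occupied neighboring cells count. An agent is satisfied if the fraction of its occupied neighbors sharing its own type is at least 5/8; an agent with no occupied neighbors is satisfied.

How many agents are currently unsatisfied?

Row 1: (1,1)% 2/2 ✓ · (1,2)% 1/2 ✗ · (1,3)@ 0/2 ✗ · (1,5)@ 0/1 ✗
Row 2: (2,1)% 1/2 ✗ · (2,3)% 1/2 ✗ · (2,5)% 1/2 ✗
Row 3: (3,1)@ 1/3 ✗ · (3,2)% 2/3 ✓ · (3,3)% 4/4 ✓ · (3,4)% 2/3 ✓ · (3,5)% 2/3 ✓
Row 4: (4,1)@ 1/2 ✗ · (4,2)% 3/4 ✓ · (4,3)% 2/3 ✓ · (4,4)@ 1/4 ✗ · (4,5)@ 1/2 ✗
Row 5: (5,2)% 1/1 ✓ · (5,4)% 0/1 ✗
Unsatisfied: (1,2), (1,3), (1,5), (2,1), (2,3), (2,5), (3,1), (4,1), (4,4), (4,5), (5,4) — 11 in total.

11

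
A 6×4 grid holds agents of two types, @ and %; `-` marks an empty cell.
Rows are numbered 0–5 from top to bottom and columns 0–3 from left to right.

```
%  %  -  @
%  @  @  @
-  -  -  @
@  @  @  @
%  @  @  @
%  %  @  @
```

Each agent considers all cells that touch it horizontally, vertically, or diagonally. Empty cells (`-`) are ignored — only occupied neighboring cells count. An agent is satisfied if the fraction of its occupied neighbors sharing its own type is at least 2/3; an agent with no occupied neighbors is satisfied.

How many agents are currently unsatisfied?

Row 0: (0,0)% 2/3 ✓ · (0,1)% 2/4 ✗ · (0,3)@ 2/2 ✓
Row 1: (1,0)% 2/3 ✓ · (1,1)@ 1/4 ✗ · (1,2)@ 4/5 ✓ · (1,3)@ 3/3 ✓
Row 2: (2,3)@ 4/4 ✓
Row 3: (3,0)@ 2/3 ✓ · (3,1)@ 4/5 ✓ · (3,2)@ 6/6 ✓ · (3,3)@ 4/4 ✓
Row 4: (4,0)% 2/5 ✗ · (4,1)@ 5/8 ✗ · (4,2)@ 7/8 ✓ · (4,3)@ 5/5 ✓
Row 5: (5,0)% 2/3 ✓ · (5,1)% 2/5 ✗ · (5,2)@ 4/5 ✓ · (5,3)@ 3/3 ✓
Unsatisfied: (0,1), (1,1), (4,0), (4,1), (5,1) — 5 in total.

5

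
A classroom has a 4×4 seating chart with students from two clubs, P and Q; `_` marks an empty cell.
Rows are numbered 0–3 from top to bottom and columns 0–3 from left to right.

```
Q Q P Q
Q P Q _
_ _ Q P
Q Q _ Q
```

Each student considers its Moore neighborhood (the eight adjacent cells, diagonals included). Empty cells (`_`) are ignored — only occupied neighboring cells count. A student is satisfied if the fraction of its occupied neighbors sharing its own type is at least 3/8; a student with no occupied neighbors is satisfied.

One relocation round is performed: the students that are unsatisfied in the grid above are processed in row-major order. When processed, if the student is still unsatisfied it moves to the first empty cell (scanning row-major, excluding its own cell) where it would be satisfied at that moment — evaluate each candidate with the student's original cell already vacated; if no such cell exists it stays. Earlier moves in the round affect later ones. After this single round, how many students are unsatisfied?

3

Initially unsatisfied (in order): (0,2), (1,1), (2,3).
  (0,2): no empty cell satisfies it; stays.
  (1,1) → (1,3).
  (2,3): no empty cell satisfies it; stays.
Resulting grid:
Q Q P Q
Q _ Q P
_ _ Q P
Q Q _ Q
Unsatisfied now: (0,2), (0,3), (2,3).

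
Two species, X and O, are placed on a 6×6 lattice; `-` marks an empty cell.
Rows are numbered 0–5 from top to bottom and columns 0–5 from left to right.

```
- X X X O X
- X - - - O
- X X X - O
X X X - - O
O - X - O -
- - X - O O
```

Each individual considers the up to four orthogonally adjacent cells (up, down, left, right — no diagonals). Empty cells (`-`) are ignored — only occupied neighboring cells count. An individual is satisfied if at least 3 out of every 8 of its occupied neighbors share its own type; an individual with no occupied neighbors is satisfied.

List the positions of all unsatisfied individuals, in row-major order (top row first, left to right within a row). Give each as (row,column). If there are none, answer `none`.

Row 0: (0,1)X 2/2 satisfied · (0,2)X 2/2 satisfied · (0,3)X 1/2 satisfied · (0,4)O 0/2 not · (0,5)X 0/2 not
Row 1: (1,1)X 2/2 satisfied · (1,5)O 1/2 satisfied
Row 2: (2,1)X 3/3 satisfied · (2,2)X 3/3 satisfied · (2,3)X 1/1 satisfied · (2,5)O 2/2 satisfied
Row 3: (3,0)X 1/2 satisfied · (3,1)X 3/3 satisfied · (3,2)X 3/3 satisfied · (3,5)O 1/1 satisfied
Row 4: (4,0)O 0/1 not · (4,2)X 2/2 satisfied · (4,4)O 1/1 satisfied
Row 5: (5,2)X 1/1 satisfied · (5,4)O 2/2 satisfied · (5,5)O 1/1 satisfied

(0,4), (0,5), (4,0)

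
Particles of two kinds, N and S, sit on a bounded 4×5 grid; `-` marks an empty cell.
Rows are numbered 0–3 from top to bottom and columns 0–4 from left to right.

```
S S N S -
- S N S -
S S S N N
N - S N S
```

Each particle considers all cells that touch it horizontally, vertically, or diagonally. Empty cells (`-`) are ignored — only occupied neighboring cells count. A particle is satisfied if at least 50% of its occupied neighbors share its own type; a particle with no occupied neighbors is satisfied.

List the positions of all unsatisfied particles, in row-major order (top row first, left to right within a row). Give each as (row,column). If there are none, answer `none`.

(0,2), (0,3), (1,2), (1,3), (2,3), (3,0), (3,3), (3,4)

Row 0: (0,0)S 2/2 ok · (0,1)S 2/4 ok · (0,2)N 1/5 unhappy · (0,3)S 1/3 unhappy
Row 1: (1,1)S 5/7 ok · (1,2)N 2/8 unhappy · (1,3)S 2/6 unhappy
Row 2: (2,0)S 2/3 ok · (2,1)S 4/6 ok · (2,2)S 4/7 ok · (2,3)N 3/7 unhappy · (2,4)N 2/4 ok
Row 3: (3,0)N 0/2 unhappy · (3,2)S 2/4 ok · (3,3)N 2/5 unhappy · (3,4)S 0/3 unhappy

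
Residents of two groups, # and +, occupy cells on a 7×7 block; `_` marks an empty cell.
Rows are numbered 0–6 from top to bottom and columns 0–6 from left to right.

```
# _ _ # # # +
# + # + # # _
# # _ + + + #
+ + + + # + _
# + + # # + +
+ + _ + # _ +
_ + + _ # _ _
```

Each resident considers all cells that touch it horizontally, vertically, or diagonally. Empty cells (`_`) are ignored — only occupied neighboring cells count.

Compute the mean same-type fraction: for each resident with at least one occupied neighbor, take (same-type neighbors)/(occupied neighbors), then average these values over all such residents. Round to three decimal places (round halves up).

Row 0: (0,0)# 1/2 · (0,3)# 3/4 · (0,4)# 4/5 · (0,5)# 3/4 · (0,6)+ 0/2
Row 1: (1,0)# 3/4 · (1,1)+ 0/5 · (1,2)# 2/5 · (1,3)+ 2/6 · (1,4)# 4/8 · (1,5)# 4/7
Row 2: (2,0)# 2/5 · (2,1)# 3/7 · (2,3)+ 4/7 · (2,4)+ 5/8 · (2,5)+ 2/6 · (2,6)# 1/3
Row 3: (3,0)+ 2/5 · (3,1)+ 4/7 · (3,2)+ 5/7 · (3,3)+ 4/7 · (3,4)# 2/8 · (3,5)+ 4/7
Row 4: (4,0)# 0/5 · (4,1)+ 6/7 · (4,2)+ 6/7 · (4,3)# 3/7 · (4,4)# 3/7 · (4,5)+ 3/6 · (4,6)+ 3/3
Row 5: (5,0)+ 3/4 · (5,1)+ 5/6 · (5,3)+ 2/6 · (5,4)# 3/5 · (5,6)+ 2/2
Row 6: (6,1)+ 3/3 · (6,2)+ 3/3 · (6,4)# 1/2
Sum over 38 residents: 1/2 + 3/4 + 4/5 + 3/4 + 0/2 + 3/4 + 0/5 + 2/5 + 2/6 + 4/8 + 4/7 + 2/5 + 3/7 + 4/7 + 5/8 + 2/6 + 1/3 + 2/5 + 4/7 + 5/7 + 4/7 + 2/8 + 4/7 + 0/5 + 6/7 + 6/7 + 3/7 + 3/7 + 3/6 + 3/3 + 3/4 + 5/6 + 2/6 + 3/5 + 2/2 + 3/3 + 3/3 + 1/2 = 17819/840; mean = 17819/840 ÷ 38 = 17819/31920 = 0.558239… → 0.558.

0.558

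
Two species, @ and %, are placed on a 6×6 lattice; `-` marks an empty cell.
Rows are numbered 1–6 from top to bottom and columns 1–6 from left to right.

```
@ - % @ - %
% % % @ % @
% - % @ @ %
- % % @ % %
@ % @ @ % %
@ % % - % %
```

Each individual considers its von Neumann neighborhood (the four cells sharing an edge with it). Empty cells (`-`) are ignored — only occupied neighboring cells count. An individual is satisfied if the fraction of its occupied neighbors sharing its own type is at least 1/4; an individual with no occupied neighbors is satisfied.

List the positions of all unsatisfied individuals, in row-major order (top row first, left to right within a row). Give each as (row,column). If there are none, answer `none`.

(1,1), (1,6), (2,5), (2,6)

Row 1: (1,1)@ 0/1 unhappy · (1,3)% 1/2 ok · (1,4)@ 1/2 ok · (1,6)% 0/1 unhappy
Row 2: (2,1)% 2/3 ok · (2,2)% 2/2 ok · (2,3)% 3/4 ok · (2,4)@ 2/4 ok · (2,5)% 0/3 unhappy · (2,6)@ 0/3 unhappy
Row 3: (3,1)% 1/1 ok · (3,3)% 2/3 ok · (3,4)@ 3/4 ok · (3,5)@ 1/4 ok · (3,6)% 1/3 ok
Row 4: (4,2)% 2/2 ok · (4,3)% 2/4 ok · (4,4)@ 2/4 ok · (4,5)% 2/4 ok · (4,6)% 3/3 ok
Row 5: (5,1)@ 1/2 ok · (5,2)% 2/4 ok · (5,3)@ 1/4 ok · (5,4)@ 2/3 ok · (5,5)% 3/4 ok · (5,6)% 3/3 ok
Row 6: (6,1)@ 1/2 ok · (6,2)% 2/3 ok · (6,3)% 1/2 ok · (6,5)% 2/2 ok · (6,6)% 2/2 ok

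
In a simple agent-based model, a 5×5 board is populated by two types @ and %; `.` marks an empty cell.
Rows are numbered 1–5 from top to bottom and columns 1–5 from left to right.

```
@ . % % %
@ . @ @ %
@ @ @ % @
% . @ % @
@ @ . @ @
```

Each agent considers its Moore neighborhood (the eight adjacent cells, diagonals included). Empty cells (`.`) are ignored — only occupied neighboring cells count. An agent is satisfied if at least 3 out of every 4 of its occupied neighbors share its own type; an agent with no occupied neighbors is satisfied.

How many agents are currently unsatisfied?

(1,1)@ 1/1 ok
(1,3)% 1/3 unhappy
(1,4)% 3/5 unhappy
(1,5)% 2/3 unhappy
(2,1)@ 3/3 ok
(2,3)@ 3/6 unhappy
(2,4)@ 3/8 unhappy
(2,5)% 3/5 unhappy
(3,1)@ 2/3 unhappy
(3,2)@ 5/6 ok
(3,3)@ 4/6 unhappy
(3,4)% 2/8 unhappy
(3,5)@ 2/5 unhappy
(4,1)% 0/4 unhappy
(4,3)@ 4/6 unhappy
(4,4)% 1/7 unhappy
(4,5)@ 3/5 unhappy
(5,1)@ 1/2 unhappy
(5,2)@ 2/3 unhappy
(5,4)@ 3/4 ok
(5,5)@ 2/3 unhappy
Unsatisfied: (1,3), (1,4), (1,5), (2,3), (2,4), (2,5), (3,1), (3,3), (3,4), (3,5), (4,1), (4,3), (4,4), (4,5), (5,1), (5,2), (5,5) — 17 in total.

17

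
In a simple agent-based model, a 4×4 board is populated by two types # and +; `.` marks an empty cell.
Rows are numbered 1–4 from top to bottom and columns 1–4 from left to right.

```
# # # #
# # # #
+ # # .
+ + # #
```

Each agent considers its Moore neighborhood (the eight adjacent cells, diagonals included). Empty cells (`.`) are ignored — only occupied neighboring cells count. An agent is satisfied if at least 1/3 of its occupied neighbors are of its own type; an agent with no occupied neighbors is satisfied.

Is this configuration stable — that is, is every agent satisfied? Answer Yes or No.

Row 1: (1,1)# 3/3 ✓ · (1,2)# 5/5 ✓ · (1,3)# 5/5 ✓ · (1,4)# 3/3 ✓
Row 2: (2,1)# 4/5 ✓ · (2,2)# 7/8 ✓ · (2,3)# 7/7 ✓ · (2,4)# 4/4 ✓
Row 3: (3,1)+ 2/5 ✓ · (3,2)# 5/8 ✓ · (3,3)# 6/7 ✓
Row 4: (4,1)+ 2/3 ✓ · (4,2)+ 2/5 ✓ · (4,3)# 3/4 ✓ · (4,4)# 2/2 ✓
All meet the threshold, so the configuration is stable.

Yes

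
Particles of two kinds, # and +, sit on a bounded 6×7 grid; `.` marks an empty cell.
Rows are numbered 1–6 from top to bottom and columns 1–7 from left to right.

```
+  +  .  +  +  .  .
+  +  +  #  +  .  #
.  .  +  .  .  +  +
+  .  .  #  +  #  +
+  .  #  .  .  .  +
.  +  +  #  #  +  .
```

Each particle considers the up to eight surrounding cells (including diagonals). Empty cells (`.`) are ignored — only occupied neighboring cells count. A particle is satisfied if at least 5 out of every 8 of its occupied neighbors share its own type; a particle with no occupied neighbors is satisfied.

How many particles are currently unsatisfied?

11

Row 1: (1,1)+ 3/3 satisfied · (1,2)+ 4/4 satisfied · (1,4)+ 3/4 satisfied · (1,5)+ 2/3 satisfied
Row 2: (2,1)+ 3/3 satisfied · (2,2)+ 5/5 satisfied · (2,3)+ 4/5 satisfied · (2,4)# 0/5 not · (2,5)+ 3/4 satisfied · (2,7)# 0/2 not
Row 3: (3,3)+ 2/4 not · (3,6)+ 4/6 satisfied · (3,7)+ 2/4 not
Row 4: (4,1)+ 1/1 satisfied · (4,4)# 1/3 not · (4,5)+ 1/3 not · (4,6)# 0/5 not · (4,7)+ 3/4 satisfied
Row 5: (5,1)+ 2/2 satisfied · (5,3)# 2/4 not · (5,7)+ 2/3 satisfied
Row 6: (6,2)+ 2/3 satisfied · (6,3)+ 1/3 not · (6,4)# 2/3 satisfied · (6,5)# 1/2 not · (6,6)+ 1/2 not
Unsatisfied: (2,4), (2,7), (3,3), (3,7), (4,4), (4,5), (4,6), (5,3), (6,3), (6,5), (6,6) — 11 in total.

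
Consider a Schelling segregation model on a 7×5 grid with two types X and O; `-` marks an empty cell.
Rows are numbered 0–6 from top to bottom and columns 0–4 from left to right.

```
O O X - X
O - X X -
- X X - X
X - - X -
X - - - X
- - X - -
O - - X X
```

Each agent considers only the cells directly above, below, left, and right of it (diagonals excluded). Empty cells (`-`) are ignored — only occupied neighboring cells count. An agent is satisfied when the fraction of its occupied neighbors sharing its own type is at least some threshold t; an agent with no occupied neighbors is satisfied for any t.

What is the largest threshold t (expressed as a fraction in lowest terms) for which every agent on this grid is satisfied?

1/2

(0,0)O 2/2
(0,1)O 1/2
(0,2)X 1/2
(0,4)X — no occupied neighbors
(1,0)O 1/1
(1,2)X 3/3
(1,3)X 1/1
(2,1)X 1/1
(2,2)X 2/2
(2,4)X — no occupied neighbors
(3,0)X 1/1
(3,3)X — no occupied neighbors
(4,0)X 1/1
(4,4)X — no occupied neighbors
(5,2)X — no occupied neighbors
(6,0)O — no occupied neighbors
(6,3)X 1/1
(6,4)X 1/1
The smallest same-type fraction is 1/2 at (0,1), which reduces to 1/2. Any threshold above that leaves this agent unsatisfied.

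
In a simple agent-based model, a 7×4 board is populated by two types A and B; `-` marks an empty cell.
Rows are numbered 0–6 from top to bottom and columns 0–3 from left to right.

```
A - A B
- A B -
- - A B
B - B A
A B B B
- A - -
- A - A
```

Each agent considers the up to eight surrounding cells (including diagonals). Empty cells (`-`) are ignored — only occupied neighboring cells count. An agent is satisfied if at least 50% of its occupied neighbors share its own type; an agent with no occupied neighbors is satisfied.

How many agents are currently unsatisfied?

5

(0,0)A 1/1 satisfied
(0,2)A 1/3 not
(0,3)B 1/2 satisfied
(1,1)A 3/4 satisfied
(1,2)B 2/5 not
(2,2)A 2/5 not
(2,3)B 2/4 satisfied
(3,0)B 1/2 satisfied
(3,2)B 4/6 satisfied
(3,3)A 1/5 not
(4,0)A 1/3 not
(4,1)B 3/5 satisfied
(4,2)B 3/5 satisfied
(4,3)B 2/3 satisfied
(5,1)A 2/4 satisfied
(6,1)A 1/1 satisfied
(6,3)A 0/0 satisfied
Unsatisfied: (0,2), (1,2), (2,2), (3,3), (4,0) — 5 in total.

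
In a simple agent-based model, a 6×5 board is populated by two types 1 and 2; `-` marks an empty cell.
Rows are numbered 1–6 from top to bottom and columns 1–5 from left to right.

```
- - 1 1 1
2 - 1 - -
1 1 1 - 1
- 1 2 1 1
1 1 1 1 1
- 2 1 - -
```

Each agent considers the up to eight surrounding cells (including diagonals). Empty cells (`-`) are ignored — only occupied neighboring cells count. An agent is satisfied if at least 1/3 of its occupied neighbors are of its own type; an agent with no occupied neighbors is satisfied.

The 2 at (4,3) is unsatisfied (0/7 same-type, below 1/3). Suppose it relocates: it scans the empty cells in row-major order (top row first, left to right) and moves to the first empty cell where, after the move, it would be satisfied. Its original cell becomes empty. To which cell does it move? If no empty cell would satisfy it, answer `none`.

(1,1)

Vacating (4,3). Empty cells in order:
  (1,1): 1/1 same-type → satisfied — stop here.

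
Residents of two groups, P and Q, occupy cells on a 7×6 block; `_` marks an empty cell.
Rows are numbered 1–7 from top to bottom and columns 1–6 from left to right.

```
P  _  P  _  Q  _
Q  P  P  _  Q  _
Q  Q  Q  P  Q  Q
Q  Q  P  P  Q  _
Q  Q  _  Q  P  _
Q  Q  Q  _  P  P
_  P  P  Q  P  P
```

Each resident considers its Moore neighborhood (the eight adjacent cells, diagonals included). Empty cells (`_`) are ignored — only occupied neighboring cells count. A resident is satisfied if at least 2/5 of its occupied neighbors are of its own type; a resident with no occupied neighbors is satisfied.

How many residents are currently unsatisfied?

6

(1,1)P 1/2 satisfied
(1,3)P 2/2 satisfied
(1,5)Q 1/1 satisfied
(2,1)Q 2/4 satisfied
(2,2)P 3/7 satisfied
(2,3)P 3/5 satisfied
(2,5)Q 3/4 satisfied
(3,1)Q 4/5 satisfied
(3,2)Q 5/8 satisfied
(3,3)Q 2/7 not
(3,4)P 3/7 satisfied
(3,5)Q 3/5 satisfied
(3,6)Q 3/3 satisfied
(4,1)Q 5/5 satisfied
(4,2)Q 6/7 satisfied
(4,3)P 2/7 not
(4,4)P 3/7 satisfied
(4,5)Q 3/6 satisfied
(5,1)Q 5/5 satisfied
(5,2)Q 6/7 satisfied
(5,4)Q 2/6 not
(5,5)P 3/5 satisfied
(6,1)Q 3/4 satisfied
(6,2)Q 4/6 satisfied
(6,3)Q 4/6 satisfied
(6,5)P 4/6 satisfied
(6,6)P 4/4 satisfied
(7,2)P 1/4 not
(7,3)P 1/4 not
(7,4)Q 1/4 not
(7,5)P 3/4 satisfied
(7,6)P 3/3 satisfied
Unsatisfied: (3,3), (4,3), (5,4), (7,2), (7,3), (7,4) — 6 in total.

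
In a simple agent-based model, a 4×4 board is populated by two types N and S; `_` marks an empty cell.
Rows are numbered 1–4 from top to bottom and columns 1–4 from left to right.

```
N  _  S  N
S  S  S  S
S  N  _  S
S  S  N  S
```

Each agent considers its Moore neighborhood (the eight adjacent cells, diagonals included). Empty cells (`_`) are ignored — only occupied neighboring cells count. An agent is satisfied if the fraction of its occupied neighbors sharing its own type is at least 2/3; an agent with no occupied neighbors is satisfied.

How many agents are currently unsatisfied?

(1,1)N 0/2 unhappy
(1,3)S 3/4 ok
(1,4)N 0/3 unhappy
(2,1)S 2/4 unhappy
(2,2)S 4/6 ok
(2,3)S 4/6 ok
(2,4)S 3/4 ok
(3,1)S 4/5 ok
(3,2)N 1/7 unhappy
(3,4)S 3/4 ok
(4,1)S 2/3 ok
(4,2)S 2/4 unhappy
(4,3)N 1/4 unhappy
(4,4)S 1/2 unhappy
Unsatisfied: (1,1), (1,4), (2,1), (3,2), (4,2), (4,3), (4,4) — 7 in total.

7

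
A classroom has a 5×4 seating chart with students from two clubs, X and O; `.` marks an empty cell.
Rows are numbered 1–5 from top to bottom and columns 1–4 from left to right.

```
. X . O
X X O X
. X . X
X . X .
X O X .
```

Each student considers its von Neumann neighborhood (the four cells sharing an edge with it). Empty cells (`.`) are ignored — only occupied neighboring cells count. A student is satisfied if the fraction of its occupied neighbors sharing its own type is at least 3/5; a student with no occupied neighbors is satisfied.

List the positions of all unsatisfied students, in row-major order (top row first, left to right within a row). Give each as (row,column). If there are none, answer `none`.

Row 1: (1,2)X 1/1 ✓ · (1,4)O 0/1 ✗
Row 2: (2,1)X 1/1 ✓ · (2,2)X 3/4 ✓ · (2,3)O 0/2 ✗ · (2,4)X 1/3 ✗
Row 3: (3,2)X 1/1 ✓ · (3,4)X 1/1 ✓
Row 4: (4,1)X 1/1 ✓ · (4,3)X 1/1 ✓
Row 5: (5,1)X 1/2 ✗ · (5,2)O 0/2 ✗ · (5,3)X 1/2 ✗

(1,4), (2,3), (2,4), (5,1), (5,2), (5,3)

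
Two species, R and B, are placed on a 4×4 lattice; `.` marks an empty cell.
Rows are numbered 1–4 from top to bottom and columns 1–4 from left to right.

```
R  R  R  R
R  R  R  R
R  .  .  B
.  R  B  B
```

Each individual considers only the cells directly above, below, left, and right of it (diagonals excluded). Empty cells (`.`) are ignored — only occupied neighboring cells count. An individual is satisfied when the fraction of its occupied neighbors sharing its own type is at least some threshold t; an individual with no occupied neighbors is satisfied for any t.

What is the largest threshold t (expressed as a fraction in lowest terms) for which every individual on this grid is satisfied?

0/1

(1,1)R 2/2
(1,2)R 3/3
(1,3)R 3/3
(1,4)R 2/2
(2,1)R 3/3
(2,2)R 3/3
(2,3)R 3/3
(2,4)R 2/3
(3,1)R 1/1
(3,4)B 1/2
(4,2)R 0/1
(4,3)B 1/2
(4,4)B 2/2
The smallest same-type fraction is 0/1 at (4,2), which reduces to 0/1. Any threshold above that leaves this individual unsatisfied.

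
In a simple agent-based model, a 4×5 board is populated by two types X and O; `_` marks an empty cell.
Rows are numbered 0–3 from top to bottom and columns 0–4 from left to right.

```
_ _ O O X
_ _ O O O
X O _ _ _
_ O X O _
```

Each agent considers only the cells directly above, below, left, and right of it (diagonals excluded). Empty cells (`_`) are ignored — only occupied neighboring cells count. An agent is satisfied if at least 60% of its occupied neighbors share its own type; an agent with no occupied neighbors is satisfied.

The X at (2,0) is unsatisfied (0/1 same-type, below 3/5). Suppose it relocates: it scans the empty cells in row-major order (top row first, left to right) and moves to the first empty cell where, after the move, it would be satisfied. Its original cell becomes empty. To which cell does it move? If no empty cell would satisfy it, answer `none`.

(0,0)

Vacating (2,0). Empty cells in order:
  (0,0): 0/0 same-type → satisfied — stop here.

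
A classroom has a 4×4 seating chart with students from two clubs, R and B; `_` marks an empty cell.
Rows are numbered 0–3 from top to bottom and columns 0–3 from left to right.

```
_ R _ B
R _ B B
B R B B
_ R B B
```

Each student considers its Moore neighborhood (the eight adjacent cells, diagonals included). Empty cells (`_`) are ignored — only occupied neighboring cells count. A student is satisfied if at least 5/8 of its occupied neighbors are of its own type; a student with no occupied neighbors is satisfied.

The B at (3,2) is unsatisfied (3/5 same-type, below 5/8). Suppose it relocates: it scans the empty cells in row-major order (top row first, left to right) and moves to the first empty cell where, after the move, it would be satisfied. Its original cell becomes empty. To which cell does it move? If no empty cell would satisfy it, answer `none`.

Vacating (3,2). Empty cells in order:
  (0,0): 0/2 same-type → still unsatisfied.
  (0,2): 3/4 same-type → satisfied — stop here.

(0,2)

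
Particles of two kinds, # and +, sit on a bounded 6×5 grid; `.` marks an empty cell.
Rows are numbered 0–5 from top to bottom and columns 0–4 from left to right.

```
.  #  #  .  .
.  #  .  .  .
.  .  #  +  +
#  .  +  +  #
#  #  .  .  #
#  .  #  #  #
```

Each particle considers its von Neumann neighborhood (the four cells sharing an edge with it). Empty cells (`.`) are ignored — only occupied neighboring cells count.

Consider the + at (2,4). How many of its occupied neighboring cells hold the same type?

1

Occupied neighbors of (2,4): (3,4)=#, (2,3)=+.
Same type (+): 1 of 2.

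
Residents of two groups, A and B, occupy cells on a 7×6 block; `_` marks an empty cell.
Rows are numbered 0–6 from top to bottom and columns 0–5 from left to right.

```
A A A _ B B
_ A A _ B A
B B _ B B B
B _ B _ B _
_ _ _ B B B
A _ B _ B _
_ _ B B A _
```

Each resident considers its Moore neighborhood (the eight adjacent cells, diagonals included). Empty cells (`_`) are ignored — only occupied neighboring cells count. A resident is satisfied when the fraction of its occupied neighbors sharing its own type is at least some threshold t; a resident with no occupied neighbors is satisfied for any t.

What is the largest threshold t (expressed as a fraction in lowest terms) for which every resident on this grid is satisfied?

0/1

Row 0: (0,0)A 2/2 · (0,1)A 4/4 · (0,2)A 3/3 · (0,4)B 2/3 · (0,5)B 2/3
Row 1: (1,1)A 4/6 · (1,2)A 3/5 · (1,4)B 5/6 · (1,5)A 0/5
Row 2: (2,0)B 2/3 · (2,1)B 3/5 · (2,3)B 4/5 · (2,4)B 4/5 · (2,5)B 3/4
Row 3: (3,0)B 2/2 · (3,2)B 3/3 · (3,4)B 6/6
Row 4: (4,3)B 5/5 · (4,4)B 4/4 · (4,5)B 3/3
Row 5: (5,0)A — no occupied neighbors · (5,2)B 3/3 · (5,4)B 4/5
Row 6: (6,2)B 2/2 · (6,3)B 3/4 · (6,4)A 0/2
The smallest same-type fraction is 0/5 at (1,5), which reduces to 0/1. Any threshold above that leaves this resident unsatisfied.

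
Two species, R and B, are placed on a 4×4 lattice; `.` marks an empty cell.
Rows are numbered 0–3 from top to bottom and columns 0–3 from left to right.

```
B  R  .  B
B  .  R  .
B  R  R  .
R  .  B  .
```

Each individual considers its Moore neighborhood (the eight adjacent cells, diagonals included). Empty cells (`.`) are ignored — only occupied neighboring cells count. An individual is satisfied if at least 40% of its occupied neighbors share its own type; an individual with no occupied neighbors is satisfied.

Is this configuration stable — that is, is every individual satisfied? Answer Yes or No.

No

Row 0: (0,0)B 1/2 ok · (0,1)R 1/3 unhappy · (0,3)B 0/1 unhappy
Row 1: (1,0)B 2/4 ok · (1,2)R 3/4 ok
Row 2: (2,0)B 1/3 unhappy · (2,1)R 3/6 ok · (2,2)R 2/3 ok
Row 3: (3,0)R 1/2 ok · (3,2)B 0/2 unhappy
For instance (0,1) has only 1/3 same-type neighbors, below 2/5.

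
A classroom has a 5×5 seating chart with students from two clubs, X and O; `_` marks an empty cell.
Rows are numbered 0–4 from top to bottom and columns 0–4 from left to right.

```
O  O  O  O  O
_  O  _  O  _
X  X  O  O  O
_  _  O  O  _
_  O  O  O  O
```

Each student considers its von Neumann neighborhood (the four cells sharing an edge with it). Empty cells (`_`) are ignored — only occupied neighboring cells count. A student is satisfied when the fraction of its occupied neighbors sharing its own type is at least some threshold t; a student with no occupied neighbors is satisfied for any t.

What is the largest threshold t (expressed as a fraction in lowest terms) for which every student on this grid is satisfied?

(0,0)O 1/1
(0,1)O 3/3
(0,2)O 2/2
(0,3)O 3/3
(0,4)O 1/1
(1,1)O 1/2
(1,3)O 2/2
(2,0)X 1/1
(2,1)X 1/3
(2,2)O 2/3
(2,3)O 4/4
(2,4)O 1/1
(3,2)O 3/3
(3,3)O 3/3
(4,1)O 1/1
(4,2)O 3/3
(4,3)O 3/3
(4,4)O 1/1
The smallest same-type fraction is 1/3 at (2,1), which reduces to 1/3. Any threshold above that leaves this student unsatisfied.

1/3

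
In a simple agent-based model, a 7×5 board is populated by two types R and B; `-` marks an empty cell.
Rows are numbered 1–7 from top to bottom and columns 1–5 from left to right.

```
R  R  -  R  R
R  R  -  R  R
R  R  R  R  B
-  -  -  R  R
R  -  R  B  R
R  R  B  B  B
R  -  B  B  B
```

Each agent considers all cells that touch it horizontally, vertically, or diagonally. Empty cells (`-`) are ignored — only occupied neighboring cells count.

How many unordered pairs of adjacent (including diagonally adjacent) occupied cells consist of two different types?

15

Scan each occupied cell's neighbors to the right and below (and the two forward diagonals) so each pair is counted once.
Row 1: R(1,1)–R(1,2)= R(1,1)–R(2,1)= R(1,1)–R(2,2)= R(1,2)–R(2,2)= R(1,2)–R(2,1)= R(1,4)–R(1,5)= R(1,4)–R(2,4)= R(1,4)–R(2,5)= R(1,5)–R(2,5)= R(1,5)–R(2,4)=  → 0/10 unlike.
Row 2: R(2,1)–R(2,2)= R(2,1)–R(3,1)= R(2,1)–R(3,2)= R(2,2)–R(3,2)= R(2,2)–R(3,3)= R(2,2)–R(3,1)= R(2,4)–R(2,5)= R(2,4)–R(3,4)= R(2,4)–B(3,5)≠ R(2,4)–R(3,3)= R(2,5)–B(3,5)≠ R(2,5)–R(3,4)=  → 2/12 unlike.
Row 3: R(3,1)–R(3,2)= R(3,2)–R(3,3)= R(3,3)–R(3,4)= R(3,3)–R(4,4)= R(3,4)–B(3,5)≠ R(3,4)–R(4,4)= R(3,4)–R(4,5)= B(3,5)–R(4,5)≠ B(3,5)–R(4,4)≠  → 3/9 unlike.
Row 4: R(4,4)–R(4,5)= R(4,4)–B(5,4)≠ R(4,4)–R(5,5)= R(4,4)–R(5,3)= R(4,5)–R(5,5)= R(4,5)–B(5,4)≠  → 2/6 unlike.
Row 5: R(5,1)–R(6,1)= R(5,1)–R(6,2)= R(5,3)–B(5,4)≠ R(5,3)–B(6,3)≠ R(5,3)–B(6,4)≠ R(5,3)–R(6,2)= B(5,4)–R(5,5)≠ B(5,4)–B(6,4)= B(5,4)–B(6,5)= B(5,4)–B(6,3)= R(5,5)–B(6,5)≠ R(5,5)–B(6,4)≠  → 6/12 unlike.
Row 6: R(6,1)–R(6,2)= R(6,1)–R(7,1)= R(6,2)–B(6,3)≠ R(6,2)–B(7,3)≠ R(6,2)–R(7,1)= B(6,3)–B(6,4)= B(6,3)–B(7,3)= B(6,3)–B(7,4)= B(6,4)–B(6,5)= B(6,4)–B(7,4)= B(6,4)–B(7,5)= B(6,4)–B(7,3)= B(6,5)–B(7,5)= B(6,5)–B(7,4)=  → 2/14 unlike.
Row 7: B(7,3)–B(7,4)= B(7,4)–B(7,5)=  → 0/2 unlike.
Total adjacent occupied pairs: 65; unlike-type pairs: 15.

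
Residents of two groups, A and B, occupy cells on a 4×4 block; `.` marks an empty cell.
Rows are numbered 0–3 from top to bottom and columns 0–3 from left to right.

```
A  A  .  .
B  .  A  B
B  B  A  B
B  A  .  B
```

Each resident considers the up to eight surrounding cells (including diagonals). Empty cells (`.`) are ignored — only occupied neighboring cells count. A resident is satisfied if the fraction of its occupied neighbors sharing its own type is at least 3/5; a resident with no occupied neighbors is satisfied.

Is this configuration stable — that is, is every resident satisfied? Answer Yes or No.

No

Row 0: (0,0)A 1/2 ✗ · (0,1)A 2/3 ✓
Row 1: (1,0)B 2/4 ✗ · (1,2)A 2/5 ✗ · (1,3)B 1/3 ✗
Row 2: (2,0)B 3/4 ✓ · (2,1)B 3/6 ✗ · (2,2)A 2/6 ✗ · (2,3)B 2/4 ✗
Row 3: (3,0)B 2/3 ✓ · (3,1)A 1/4 ✗ · (3,3)B 1/2 ✗
For instance (0,0) has only 1/2 same-type neighbors, below 3/5.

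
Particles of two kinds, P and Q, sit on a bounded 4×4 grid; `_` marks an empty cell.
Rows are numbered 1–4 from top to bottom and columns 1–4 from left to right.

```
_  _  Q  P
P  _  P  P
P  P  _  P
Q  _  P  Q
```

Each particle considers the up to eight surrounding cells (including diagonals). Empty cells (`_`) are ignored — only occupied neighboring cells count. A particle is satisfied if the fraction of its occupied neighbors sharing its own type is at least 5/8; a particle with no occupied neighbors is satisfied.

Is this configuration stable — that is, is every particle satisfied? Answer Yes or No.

(1,3)Q 0/3 not
(1,4)P 2/3 satisfied
(2,1)P 2/2 satisfied
(2,3)P 4/5 satisfied
(2,4)P 3/4 satisfied
(3,1)P 2/3 satisfied
(3,2)P 4/5 satisfied
(3,4)P 3/4 satisfied
(4,1)Q 0/2 not
(4,3)P 2/3 satisfied
(4,4)Q 0/2 not
For instance (1,3) has only 0/3 same-type neighbors, below 5/8.

No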